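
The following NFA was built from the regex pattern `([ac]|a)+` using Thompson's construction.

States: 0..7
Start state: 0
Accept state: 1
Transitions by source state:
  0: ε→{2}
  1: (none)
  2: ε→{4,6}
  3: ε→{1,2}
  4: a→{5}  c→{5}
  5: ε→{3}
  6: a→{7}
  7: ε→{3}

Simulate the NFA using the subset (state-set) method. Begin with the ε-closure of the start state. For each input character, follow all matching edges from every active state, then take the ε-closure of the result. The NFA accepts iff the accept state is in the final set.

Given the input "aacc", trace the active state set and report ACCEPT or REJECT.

S₀ = ε-closure({0}) = {0,2,4,6}
'a' @ 1: {1,2,3,4,5,6,7}  ✓accept
'a' @ 2: {1,2,3,4,5,6,7}  ✓accept
'c' @ 3: {1,2,3,4,5,6}  ✓accept
'c' @ 4: {1,2,3,4,5,6}  ✓accept
end set {1,2,3,4,5,6} — state 1 in

Answer: ACCEPT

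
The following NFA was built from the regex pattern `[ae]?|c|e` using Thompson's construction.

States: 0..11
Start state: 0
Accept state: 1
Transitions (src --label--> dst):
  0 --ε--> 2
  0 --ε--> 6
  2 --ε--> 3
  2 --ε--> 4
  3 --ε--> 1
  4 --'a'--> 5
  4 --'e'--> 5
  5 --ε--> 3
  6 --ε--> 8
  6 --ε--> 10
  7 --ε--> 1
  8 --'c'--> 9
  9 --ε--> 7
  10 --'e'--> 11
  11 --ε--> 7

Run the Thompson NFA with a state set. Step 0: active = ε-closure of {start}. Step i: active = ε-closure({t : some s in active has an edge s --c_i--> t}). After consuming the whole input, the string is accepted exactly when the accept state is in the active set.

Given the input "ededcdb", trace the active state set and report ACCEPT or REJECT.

Answer: REJECT

Derivation:
initial (ε-close {0}): {0,1,2,3,4,6,8,10}
'e' @ 1: {1,3,5,7,11}  [accepting]
'd' @ 2: {}  — dead — no transitions
rest 'edcdb' ignored (set empty)
final: {}; accept 1 not in set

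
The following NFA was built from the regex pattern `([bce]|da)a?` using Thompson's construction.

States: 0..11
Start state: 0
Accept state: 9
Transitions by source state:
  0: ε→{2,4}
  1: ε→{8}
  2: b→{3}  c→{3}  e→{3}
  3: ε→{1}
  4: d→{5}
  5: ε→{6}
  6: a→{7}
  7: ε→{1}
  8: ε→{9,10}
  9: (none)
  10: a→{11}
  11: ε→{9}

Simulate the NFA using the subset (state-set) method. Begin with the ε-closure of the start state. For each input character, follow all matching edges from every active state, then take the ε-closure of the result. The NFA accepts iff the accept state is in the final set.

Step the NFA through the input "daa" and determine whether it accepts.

Answer: ACCEPT

Trace:
start: ε-closure({0}) = {0,2,4}
'd' @ 1: {5,6}
'a' @ 2: {1,7,8,9,10}  ✓accept
'a' @ 3: {9,11}  ✓accept
after full input: {9,11}  (accept=9 in)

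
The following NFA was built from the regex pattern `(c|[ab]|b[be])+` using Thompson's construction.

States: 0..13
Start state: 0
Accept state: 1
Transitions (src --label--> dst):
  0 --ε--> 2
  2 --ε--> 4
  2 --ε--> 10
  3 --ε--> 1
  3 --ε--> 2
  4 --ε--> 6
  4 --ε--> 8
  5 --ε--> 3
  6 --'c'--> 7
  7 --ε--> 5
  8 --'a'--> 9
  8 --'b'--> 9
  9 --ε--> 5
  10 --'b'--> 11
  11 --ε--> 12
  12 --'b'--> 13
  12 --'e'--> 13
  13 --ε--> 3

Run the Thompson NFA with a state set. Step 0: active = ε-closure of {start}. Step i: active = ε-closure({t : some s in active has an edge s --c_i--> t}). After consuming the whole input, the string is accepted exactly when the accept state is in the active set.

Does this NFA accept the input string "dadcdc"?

initial (ε-close {0}): {0,2,4,6,8,10}
'd' @ 1: {}  — no active states
rest 'adcdc' ignored (set empty)
end set {} — state 1 not in

Answer: REJECT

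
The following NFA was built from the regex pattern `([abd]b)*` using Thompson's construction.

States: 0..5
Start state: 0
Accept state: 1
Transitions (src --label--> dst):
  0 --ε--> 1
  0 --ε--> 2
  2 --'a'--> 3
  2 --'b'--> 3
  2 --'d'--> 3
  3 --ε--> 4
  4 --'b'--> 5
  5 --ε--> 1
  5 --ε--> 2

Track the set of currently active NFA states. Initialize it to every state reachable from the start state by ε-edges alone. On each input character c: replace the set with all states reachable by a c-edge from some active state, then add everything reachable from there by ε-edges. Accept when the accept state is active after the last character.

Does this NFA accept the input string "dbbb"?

Answer: ACCEPT

Steps:
initial (ε-close {0}): {0,1,2}
'd' @ 1: {3,4}
'b' @ 2: {1,2,5}  [accepting]
'b' @ 3: {3,4}
'b' @ 4: {1,2,5}  [accepting]
end set {1,2,5} — state 1 in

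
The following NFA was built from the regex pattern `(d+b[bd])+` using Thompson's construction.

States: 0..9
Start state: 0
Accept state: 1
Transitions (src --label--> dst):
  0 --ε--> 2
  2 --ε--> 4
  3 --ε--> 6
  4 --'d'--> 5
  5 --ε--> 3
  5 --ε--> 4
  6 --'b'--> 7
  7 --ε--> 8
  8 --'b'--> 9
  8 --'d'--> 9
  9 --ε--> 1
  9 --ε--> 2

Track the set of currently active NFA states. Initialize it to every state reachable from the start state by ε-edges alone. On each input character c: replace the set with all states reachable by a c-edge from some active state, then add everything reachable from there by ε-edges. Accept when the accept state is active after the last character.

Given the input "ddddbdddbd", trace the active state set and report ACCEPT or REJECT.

Answer: ACCEPT

Derivation:
start: ε-closure({0}) = {0,2,4}
'd' @ 1: {3,4,5,6}
'd' @ 2: {3,4,5,6}
'd' @ 3: {3,4,5,6}
'd' @ 4: {3,4,5,6}
'b' @ 5: {7,8}
'd' @ 6: {1,2,4,9}  (accept∈set)
'd' @ 7: {3,4,5,6}
'd' @ 8: {3,4,5,6}
'b' @ 9: {7,8}
'd' @ 10: {1,2,4,9}  (accept∈set)
end set {1,2,4,9} — state 1 in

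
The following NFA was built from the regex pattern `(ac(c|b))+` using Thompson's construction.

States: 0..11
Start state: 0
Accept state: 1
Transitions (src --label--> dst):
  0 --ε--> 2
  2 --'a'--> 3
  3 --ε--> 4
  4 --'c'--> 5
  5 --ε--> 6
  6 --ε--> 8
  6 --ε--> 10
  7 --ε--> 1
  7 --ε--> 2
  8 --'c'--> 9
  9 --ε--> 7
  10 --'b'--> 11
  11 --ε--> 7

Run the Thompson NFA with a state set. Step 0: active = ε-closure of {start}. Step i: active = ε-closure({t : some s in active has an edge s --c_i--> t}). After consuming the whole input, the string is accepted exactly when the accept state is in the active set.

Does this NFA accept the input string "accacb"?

S₀ = ε-closure({0}) = {0,2}
'a' @ 1: {3,4}
'c' @ 2: {5,6,8,10}
'c' @ 3: {1,2,7,9}  ✓accept
'a' @ 4: {3,4}
'c' @ 5: {5,6,8,10}
'b' @ 6: {1,2,7,11}  ✓accept
final: {1,2,7,11}; accept 1 in set

Answer: ACCEPT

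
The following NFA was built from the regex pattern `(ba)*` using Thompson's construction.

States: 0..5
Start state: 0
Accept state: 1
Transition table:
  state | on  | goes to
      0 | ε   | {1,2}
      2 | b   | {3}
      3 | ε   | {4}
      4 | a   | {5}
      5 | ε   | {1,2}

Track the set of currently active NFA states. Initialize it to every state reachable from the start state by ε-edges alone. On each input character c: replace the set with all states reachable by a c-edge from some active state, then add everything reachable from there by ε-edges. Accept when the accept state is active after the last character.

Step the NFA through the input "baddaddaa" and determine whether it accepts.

Answer: REJECT

Steps:
S₀ = ε-closure({0}) = {0,1,2}
'b' @ 1: {3,4}
'a' @ 2: {1,2,5}  ✓accept
'd' @ 3: {}  — dead — no transitions
rest 'daddaa' ignored (set empty)
end set {} — state 1 not in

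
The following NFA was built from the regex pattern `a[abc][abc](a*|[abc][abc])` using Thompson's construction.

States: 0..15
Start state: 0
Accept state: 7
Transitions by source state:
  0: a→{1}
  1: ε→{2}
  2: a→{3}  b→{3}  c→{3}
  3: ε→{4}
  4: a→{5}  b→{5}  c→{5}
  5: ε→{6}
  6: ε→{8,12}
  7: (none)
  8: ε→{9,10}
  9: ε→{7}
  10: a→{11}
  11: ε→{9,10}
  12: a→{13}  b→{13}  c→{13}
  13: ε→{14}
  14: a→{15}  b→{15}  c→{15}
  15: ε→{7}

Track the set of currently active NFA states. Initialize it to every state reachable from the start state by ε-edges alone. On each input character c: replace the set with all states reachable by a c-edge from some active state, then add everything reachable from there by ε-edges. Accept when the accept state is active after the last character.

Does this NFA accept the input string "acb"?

Answer: ACCEPT

Derivation:
start: ε-closure({0}) = {0}
'a' @ 1: {1,2}
'c' @ 2: {3,4}
'b' @ 3: {5,6,7,8,9,10,12}  ✓accept
final: {5,6,7,8,9,10,12}; accept 7 in set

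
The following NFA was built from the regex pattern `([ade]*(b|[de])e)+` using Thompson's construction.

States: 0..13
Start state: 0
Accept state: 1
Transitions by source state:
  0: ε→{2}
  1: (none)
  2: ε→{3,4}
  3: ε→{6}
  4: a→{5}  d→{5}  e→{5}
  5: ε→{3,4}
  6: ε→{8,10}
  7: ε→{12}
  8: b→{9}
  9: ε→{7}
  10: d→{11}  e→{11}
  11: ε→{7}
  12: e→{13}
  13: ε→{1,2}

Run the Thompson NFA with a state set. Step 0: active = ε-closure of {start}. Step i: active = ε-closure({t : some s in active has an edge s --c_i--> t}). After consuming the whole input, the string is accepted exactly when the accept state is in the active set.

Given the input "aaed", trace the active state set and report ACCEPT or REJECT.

Answer: REJECT

Derivation:
initial (ε-close {0}): {0,2,3,4,6,8,10}
'a' @ 1: {3,4,5,6,8,10}
'a' @ 2: {3,4,5,6,8,10}
'e' @ 3: {3,4,5,6,7,8,10,11,12}
'd' @ 4: {3,4,5,6,7,8,10,11,12}
after full input: {3,4,5,6,7,8,10,11,12}  (accept=1 not in)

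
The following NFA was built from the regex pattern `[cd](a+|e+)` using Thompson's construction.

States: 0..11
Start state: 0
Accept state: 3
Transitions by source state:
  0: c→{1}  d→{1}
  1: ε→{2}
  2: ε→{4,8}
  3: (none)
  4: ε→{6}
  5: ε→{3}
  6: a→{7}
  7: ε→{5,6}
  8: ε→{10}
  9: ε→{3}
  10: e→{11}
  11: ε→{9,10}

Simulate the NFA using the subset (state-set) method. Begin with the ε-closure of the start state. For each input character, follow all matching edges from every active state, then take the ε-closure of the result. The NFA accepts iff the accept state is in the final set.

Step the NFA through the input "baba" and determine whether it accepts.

initial (ε-close {0}): {0}
'b' @ 1: {}  — no active states
rest 'aba' ignored (set empty)
end set {} — state 3 not in

Answer: REJECT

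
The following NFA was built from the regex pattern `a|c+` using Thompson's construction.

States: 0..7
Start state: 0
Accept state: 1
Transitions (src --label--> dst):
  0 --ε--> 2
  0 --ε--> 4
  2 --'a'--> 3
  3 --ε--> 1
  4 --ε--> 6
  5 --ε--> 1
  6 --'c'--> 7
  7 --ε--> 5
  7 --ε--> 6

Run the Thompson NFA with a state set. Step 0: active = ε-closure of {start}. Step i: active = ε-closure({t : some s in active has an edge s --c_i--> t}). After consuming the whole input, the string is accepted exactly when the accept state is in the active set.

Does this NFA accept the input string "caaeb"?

Answer: REJECT

Derivation:
initial (ε-close {0}): {0,2,4,6}
'c' @ 1: {1,5,6,7}  [accepting]
'a' @ 2: {}  — no active states
rest 'aeb' ignored (set empty)
end set {} — state 1 not in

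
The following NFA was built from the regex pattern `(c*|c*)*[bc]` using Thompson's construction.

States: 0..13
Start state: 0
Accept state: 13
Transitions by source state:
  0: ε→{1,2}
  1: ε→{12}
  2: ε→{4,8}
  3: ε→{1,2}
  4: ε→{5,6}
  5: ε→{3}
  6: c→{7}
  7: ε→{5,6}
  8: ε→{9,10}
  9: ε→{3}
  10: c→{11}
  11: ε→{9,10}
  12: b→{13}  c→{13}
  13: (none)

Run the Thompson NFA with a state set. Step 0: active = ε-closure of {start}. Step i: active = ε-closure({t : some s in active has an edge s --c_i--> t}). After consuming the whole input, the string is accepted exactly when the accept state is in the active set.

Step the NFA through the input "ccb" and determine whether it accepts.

Answer: ACCEPT

Derivation:
S₀ = ε-closure({0}) = {0,1,2,3,4,5,6,8,9,10,12}
'c' @ 1: {1,2,3,4,5,6,7,8,9,10,11,12,13}  ✓accept
'c' @ 2: {1,2,3,4,5,6,7,8,9,10,11,12,13}  ✓accept
'b' @ 3: {13}  ✓accept
final: {13}; accept 13 in set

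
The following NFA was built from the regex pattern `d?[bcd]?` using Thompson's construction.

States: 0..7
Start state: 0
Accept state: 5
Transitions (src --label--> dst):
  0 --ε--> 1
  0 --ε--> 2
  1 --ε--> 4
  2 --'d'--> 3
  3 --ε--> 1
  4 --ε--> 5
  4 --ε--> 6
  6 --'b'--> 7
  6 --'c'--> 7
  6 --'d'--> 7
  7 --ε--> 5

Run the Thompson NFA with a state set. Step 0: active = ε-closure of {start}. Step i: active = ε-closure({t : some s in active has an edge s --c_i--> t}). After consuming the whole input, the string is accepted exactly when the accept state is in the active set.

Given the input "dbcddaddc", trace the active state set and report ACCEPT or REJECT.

start: ε-closure({0}) = {0,1,2,4,5,6}
'd' @ 1: {1,3,4,5,6,7}  [accepting]
'b' @ 2: {5,7}  [accepting]
'c' @ 3: {}  — dead — no transitions
rest 'ddaddc' ignored (set empty)
end set {} — state 5 not in

Answer: REJECT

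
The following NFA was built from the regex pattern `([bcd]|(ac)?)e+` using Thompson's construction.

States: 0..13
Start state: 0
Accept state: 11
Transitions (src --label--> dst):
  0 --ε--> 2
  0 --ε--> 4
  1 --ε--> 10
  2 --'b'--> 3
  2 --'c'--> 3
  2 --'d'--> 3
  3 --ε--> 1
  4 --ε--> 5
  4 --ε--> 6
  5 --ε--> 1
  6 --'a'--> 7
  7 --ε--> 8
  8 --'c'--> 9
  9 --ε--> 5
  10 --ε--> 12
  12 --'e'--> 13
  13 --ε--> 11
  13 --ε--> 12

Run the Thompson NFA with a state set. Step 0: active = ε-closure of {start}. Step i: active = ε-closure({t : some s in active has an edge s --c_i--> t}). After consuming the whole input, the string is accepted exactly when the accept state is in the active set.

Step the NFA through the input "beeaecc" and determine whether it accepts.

start: ε-closure({0}) = {0,1,2,4,5,6,10,12}
'b' @ 1: {1,3,10,12}
'e' @ 2: {11,12,13}  [accepting]
'e' @ 3: {11,12,13}  [accepting]
'a' @ 4: {}  — dead — no transitions
rest 'ecc' ignored (set empty)
end set {} — state 11 not in

Answer: REJECT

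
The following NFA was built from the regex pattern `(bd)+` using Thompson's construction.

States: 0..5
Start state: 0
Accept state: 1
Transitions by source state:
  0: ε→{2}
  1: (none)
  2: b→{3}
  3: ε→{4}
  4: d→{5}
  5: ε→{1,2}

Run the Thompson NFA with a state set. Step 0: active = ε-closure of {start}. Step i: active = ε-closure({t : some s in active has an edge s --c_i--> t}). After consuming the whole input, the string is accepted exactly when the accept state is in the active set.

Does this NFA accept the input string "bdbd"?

Answer: ACCEPT

Trace:
start: ε-closure({0}) = {0,2}
'b' @ 1: {3,4}
'd' @ 2: {1,2,5}  (accept∈set)
'b' @ 3: {3,4}
'd' @ 4: {1,2,5}  (accept∈set)
final: {1,2,5}; accept 1 in set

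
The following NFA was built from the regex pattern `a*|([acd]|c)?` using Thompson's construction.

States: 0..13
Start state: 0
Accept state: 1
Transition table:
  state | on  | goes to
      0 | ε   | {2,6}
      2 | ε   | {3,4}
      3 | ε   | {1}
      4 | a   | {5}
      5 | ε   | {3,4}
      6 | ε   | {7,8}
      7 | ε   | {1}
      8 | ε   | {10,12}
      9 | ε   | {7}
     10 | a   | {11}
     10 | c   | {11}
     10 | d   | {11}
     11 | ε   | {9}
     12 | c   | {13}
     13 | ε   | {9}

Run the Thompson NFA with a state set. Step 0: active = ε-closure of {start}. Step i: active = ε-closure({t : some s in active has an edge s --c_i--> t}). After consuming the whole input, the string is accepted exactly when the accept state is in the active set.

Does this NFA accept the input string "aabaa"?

start: ε-closure({0}) = {0,1,2,3,4,6,7,8,10,12}
'a' @ 1: {1,3,4,5,7,9,11}  (accept∈set)
'a' @ 2: {1,3,4,5}  (accept∈set)
'b' @ 3: {}  — state set empty
rest 'aa' ignored (set empty)
after full input: {}  (accept=1 not in)

Answer: REJECT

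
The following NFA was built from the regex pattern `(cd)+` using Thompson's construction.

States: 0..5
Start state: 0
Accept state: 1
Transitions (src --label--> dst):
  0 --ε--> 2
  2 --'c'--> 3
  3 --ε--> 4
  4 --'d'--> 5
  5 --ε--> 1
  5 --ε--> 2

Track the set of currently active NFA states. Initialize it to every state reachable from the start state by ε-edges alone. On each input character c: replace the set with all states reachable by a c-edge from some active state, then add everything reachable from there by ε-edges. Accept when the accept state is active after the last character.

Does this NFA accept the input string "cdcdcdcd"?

Answer: ACCEPT

Steps:
initial (ε-close {0}): {0,2}
'c' @ 1: {3,4}
'd' @ 2: {1,2,5}  ✓accept
'c' @ 3: {3,4}
'd' @ 4: {1,2,5}  ✓accept
'c' @ 5: {3,4}
'd' @ 6: {1,2,5}  ✓accept
'c' @ 7: {3,4}
'd' @ 8: {1,2,5}  ✓accept
end set {1,2,5} — state 1 in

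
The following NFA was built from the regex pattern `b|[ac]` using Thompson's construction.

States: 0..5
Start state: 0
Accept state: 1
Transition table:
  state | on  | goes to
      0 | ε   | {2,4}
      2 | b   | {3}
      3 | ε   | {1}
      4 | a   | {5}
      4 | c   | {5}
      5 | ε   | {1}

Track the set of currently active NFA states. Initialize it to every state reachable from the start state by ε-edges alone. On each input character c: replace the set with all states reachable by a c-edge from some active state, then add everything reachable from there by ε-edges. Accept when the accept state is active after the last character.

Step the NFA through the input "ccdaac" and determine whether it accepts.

Answer: REJECT

Trace:
initial (ε-close {0}): {0,2,4}
'c' @ 1: {1,5}  ✓accept
'c' @ 2: {}  — dead — no transitions
rest 'daac' ignored (set empty)
after full input: {}  (accept=1 not in)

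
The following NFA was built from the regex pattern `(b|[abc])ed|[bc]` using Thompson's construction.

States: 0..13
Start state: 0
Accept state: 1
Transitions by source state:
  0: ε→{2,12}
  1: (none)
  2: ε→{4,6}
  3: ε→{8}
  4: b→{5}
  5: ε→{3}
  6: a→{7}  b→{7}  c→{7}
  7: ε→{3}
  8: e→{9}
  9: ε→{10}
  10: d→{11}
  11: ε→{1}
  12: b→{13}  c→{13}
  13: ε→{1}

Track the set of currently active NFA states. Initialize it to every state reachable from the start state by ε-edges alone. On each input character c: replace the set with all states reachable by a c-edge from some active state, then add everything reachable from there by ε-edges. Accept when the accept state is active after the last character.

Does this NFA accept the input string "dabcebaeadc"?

S₀ = ε-closure({0}) = {0,2,4,6,12}
'd' @ 1: {}  — no active states
rest 'abcebaeadc' ignored (set empty)
final: {}; accept 1 not in set

Answer: REJECT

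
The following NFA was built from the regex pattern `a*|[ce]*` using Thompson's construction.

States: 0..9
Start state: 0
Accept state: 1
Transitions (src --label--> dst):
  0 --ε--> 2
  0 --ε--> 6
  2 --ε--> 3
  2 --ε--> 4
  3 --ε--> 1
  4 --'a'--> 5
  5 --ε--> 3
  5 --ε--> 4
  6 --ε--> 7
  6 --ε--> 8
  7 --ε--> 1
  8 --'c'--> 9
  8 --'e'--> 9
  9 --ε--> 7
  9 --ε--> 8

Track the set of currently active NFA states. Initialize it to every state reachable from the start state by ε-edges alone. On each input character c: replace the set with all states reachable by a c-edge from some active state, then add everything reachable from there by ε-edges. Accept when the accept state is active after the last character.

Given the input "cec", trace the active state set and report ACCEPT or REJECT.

start: ε-closure({0}) = {0,1,2,3,4,6,7,8}
'c' @ 1: {1,7,8,9}  [accepting]
'e' @ 2: {1,7,8,9}  [accepting]
'c' @ 3: {1,7,8,9}  [accepting]
after full input: {1,7,8,9}  (accept=1 in)

Answer: ACCEPT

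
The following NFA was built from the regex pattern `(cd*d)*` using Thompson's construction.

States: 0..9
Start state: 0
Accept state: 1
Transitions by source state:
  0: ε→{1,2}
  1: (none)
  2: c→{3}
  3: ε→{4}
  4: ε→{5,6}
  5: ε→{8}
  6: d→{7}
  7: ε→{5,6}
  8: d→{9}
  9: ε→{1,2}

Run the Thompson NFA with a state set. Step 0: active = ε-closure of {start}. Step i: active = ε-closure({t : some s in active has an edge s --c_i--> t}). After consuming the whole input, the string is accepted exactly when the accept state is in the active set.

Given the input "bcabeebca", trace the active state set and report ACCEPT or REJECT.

Answer: REJECT

Trace:
initial (ε-close {0}): {0,1,2}
'b' @ 1: {}  — state set empty
rest 'cabeebca' ignored (set empty)
after full input: {}  (accept=1 not in)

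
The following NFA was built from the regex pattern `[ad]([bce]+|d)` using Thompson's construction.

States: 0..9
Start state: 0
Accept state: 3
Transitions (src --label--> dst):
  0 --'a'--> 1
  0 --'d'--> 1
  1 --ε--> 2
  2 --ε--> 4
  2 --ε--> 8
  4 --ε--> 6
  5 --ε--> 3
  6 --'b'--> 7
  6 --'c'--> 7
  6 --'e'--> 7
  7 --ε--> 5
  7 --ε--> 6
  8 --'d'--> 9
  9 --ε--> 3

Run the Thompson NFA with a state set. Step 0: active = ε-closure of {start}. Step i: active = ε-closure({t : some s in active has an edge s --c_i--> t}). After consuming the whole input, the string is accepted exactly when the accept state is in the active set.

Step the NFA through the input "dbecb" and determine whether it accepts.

start: ε-closure({0}) = {0}
'd' @ 1: {1,2,4,6,8}
'b' @ 2: {3,5,6,7}  ✓accept
'e' @ 3: {3,5,6,7}  ✓accept
'c' @ 4: {3,5,6,7}  ✓accept
'b' @ 5: {3,5,6,7}  ✓accept
final: {3,5,6,7}; accept 3 in set

Answer: ACCEPT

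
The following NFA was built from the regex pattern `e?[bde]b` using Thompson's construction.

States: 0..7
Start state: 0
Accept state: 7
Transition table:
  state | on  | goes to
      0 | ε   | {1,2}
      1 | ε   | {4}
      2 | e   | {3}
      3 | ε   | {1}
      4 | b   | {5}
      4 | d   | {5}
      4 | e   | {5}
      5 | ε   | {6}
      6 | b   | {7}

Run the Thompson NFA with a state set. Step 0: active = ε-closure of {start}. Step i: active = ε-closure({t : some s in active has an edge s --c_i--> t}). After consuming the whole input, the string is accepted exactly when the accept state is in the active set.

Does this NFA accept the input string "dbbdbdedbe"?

Answer: REJECT

Trace:
start: ε-closure({0}) = {0,1,2,4}
'd' @ 1: {5,6}
'b' @ 2: {7}  [accepting]
'b' @ 3: {}  — dead — no transitions
rest 'dbdedbe' ignored (set empty)
after full input: {}  (accept=7 not in)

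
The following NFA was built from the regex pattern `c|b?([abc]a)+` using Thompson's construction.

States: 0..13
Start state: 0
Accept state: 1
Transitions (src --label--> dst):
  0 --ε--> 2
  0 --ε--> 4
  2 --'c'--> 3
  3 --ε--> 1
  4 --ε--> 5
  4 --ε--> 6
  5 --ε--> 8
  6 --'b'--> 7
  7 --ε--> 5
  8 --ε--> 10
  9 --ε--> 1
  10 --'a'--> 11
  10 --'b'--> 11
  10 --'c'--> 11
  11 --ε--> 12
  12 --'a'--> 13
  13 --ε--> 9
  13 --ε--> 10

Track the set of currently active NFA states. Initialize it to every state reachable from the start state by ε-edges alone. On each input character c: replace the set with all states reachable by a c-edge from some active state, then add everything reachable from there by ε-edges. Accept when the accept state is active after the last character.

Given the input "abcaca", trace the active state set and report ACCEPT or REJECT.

Answer: REJECT

Derivation:
S₀ = ε-closure({0}) = {0,2,4,5,6,8,10}
'a' @ 1: {11,12}
'b' @ 2: {}  — state set empty
rest 'caca' ignored (set empty)
final: {}; accept 1 not in set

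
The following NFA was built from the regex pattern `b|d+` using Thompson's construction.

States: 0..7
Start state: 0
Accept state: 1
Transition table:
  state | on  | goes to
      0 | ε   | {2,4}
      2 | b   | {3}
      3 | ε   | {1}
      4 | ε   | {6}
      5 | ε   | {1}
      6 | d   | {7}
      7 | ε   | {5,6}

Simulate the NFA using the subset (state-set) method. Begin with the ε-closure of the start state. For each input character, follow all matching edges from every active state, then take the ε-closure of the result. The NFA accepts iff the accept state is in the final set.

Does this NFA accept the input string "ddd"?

start: ε-closure({0}) = {0,2,4,6}
'd' @ 1: {1,5,6,7}  [accepting]
'd' @ 2: {1,5,6,7}  [accepting]
'd' @ 3: {1,5,6,7}  [accepting]
final: {1,5,6,7}; accept 1 in set

Answer: ACCEPT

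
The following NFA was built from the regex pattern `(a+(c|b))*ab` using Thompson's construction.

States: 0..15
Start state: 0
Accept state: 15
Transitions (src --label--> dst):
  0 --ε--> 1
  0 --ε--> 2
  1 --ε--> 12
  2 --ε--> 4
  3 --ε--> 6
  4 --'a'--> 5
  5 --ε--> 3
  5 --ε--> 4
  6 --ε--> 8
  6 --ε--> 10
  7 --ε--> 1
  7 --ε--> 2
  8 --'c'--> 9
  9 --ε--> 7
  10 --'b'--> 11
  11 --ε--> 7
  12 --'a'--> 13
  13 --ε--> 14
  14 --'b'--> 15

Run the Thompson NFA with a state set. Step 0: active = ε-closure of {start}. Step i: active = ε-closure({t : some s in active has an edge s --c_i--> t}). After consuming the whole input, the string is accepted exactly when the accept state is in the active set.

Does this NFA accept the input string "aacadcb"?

Answer: REJECT

Trace:
initial (ε-close {0}): {0,1,2,4,12}
'a' @ 1: {3,4,5,6,8,10,13,14}
'a' @ 2: {3,4,5,6,8,10}
'c' @ 3: {1,2,4,7,9,12}
'a' @ 4: {3,4,5,6,8,10,13,14}
'd' @ 5: {}  — dead — no transitions
rest 'cb' ignored (set empty)
end set {} — state 15 not in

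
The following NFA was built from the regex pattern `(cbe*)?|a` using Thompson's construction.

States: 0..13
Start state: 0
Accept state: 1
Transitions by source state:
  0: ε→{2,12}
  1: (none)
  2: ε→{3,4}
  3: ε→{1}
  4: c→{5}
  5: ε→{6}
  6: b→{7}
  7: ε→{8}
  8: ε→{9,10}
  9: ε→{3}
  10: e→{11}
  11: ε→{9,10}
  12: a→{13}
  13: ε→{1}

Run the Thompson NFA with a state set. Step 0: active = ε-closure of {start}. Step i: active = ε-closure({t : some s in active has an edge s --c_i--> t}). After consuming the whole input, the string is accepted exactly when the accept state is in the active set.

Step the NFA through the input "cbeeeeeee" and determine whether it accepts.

initial (ε-close {0}): {0,1,2,3,4,12}
'c' @ 1: {5,6}
'b' @ 2: {1,3,7,8,9,10}  (accept∈set)
'e' @ 3: {1,3,9,10,11}  (accept∈set)
'e' @ 4: {1,3,9,10,11}  (accept∈set)
'e' @ 5: {1,3,9,10,11}  (accept∈set)
'e' @ 6: {1,3,9,10,11}  (accept∈set)
'e' @ 7: {1,3,9,10,11}  (accept∈set)
'e' @ 8: {1,3,9,10,11}  (accept∈set)
'e' @ 9: {1,3,9,10,11}  (accept∈set)
after full input: {1,3,9,10,11}  (accept=1 in)

Answer: ACCEPT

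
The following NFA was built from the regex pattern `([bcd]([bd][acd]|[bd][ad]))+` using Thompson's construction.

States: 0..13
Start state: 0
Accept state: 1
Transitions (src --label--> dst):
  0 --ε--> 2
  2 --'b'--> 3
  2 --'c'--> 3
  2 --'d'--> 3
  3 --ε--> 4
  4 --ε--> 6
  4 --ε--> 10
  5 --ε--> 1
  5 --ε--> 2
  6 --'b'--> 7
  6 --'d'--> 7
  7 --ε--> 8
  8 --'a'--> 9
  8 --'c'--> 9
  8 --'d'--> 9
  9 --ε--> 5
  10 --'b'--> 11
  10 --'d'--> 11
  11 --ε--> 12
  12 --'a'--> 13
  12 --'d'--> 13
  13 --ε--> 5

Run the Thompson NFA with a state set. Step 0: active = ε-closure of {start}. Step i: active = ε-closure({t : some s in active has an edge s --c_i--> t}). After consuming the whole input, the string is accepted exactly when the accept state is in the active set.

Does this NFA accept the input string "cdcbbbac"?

Answer: REJECT

Trace:
start: ε-closure({0}) = {0,2}
'c' @ 1: {3,4,6,10}
'd' @ 2: {7,8,11,12}
'c' @ 3: {1,2,5,9}  [accepting]
'b' @ 4: {3,4,6,10}
'b' @ 5: {7,8,11,12}
'b' @ 6: {}  — state set empty
rest 'ac' ignored (set empty)
after full input: {}  (accept=1 not in)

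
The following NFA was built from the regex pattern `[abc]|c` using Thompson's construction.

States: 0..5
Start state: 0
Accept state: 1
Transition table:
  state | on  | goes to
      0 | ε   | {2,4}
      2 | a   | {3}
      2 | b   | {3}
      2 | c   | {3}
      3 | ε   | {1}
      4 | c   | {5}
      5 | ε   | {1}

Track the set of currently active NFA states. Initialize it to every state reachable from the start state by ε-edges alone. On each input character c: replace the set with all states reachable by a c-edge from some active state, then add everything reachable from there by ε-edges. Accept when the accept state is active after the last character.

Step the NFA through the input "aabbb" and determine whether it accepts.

Answer: REJECT

Steps:
start: ε-closure({0}) = {0,2,4}
'a' @ 1: {1,3}  (accept∈set)
'a' @ 2: {}  — dead — no transitions
rest 'bbb' ignored (set empty)
after full input: {}  (accept=1 not in)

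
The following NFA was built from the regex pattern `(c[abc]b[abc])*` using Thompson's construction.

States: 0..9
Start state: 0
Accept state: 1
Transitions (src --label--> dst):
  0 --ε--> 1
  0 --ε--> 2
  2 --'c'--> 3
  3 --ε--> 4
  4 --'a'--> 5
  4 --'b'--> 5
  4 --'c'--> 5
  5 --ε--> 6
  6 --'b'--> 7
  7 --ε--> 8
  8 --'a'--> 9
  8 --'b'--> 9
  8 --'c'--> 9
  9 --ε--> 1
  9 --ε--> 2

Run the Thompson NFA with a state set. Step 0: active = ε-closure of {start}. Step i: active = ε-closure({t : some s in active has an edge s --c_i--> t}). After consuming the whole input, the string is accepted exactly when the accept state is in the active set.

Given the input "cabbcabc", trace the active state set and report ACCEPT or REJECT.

start: ε-closure({0}) = {0,1,2}
'c' @ 1: {3,4}
'a' @ 2: {5,6}
'b' @ 3: {7,8}
'b' @ 4: {1,2,9}  ✓accept
'c' @ 5: {3,4}
'a' @ 6: {5,6}
'b' @ 7: {7,8}
'c' @ 8: {1,2,9}  ✓accept
end set {1,2,9} — state 1 in

Answer: ACCEPT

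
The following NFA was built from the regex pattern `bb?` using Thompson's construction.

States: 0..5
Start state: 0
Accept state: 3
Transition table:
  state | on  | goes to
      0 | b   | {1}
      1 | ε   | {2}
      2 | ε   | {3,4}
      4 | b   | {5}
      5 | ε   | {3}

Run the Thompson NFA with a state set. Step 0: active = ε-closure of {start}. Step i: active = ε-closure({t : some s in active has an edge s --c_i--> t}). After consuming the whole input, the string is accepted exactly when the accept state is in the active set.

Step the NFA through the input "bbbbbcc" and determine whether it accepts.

start: ε-closure({0}) = {0}
'b' @ 1: {1,2,3,4}  ✓accept
'b' @ 2: {3,5}  ✓accept
'b' @ 3: {}  — dead — no transitions
rest 'bbcc' ignored (set empty)
final: {}; accept 3 not in set

Answer: REJECT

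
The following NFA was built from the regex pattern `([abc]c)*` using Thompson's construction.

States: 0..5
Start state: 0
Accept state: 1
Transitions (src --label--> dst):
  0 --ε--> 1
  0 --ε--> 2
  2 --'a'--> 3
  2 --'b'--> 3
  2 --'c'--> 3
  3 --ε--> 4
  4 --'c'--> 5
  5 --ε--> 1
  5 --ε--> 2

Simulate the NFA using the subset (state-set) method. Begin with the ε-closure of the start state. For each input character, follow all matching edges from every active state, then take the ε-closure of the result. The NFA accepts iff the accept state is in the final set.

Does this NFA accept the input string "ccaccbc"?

S₀ = ε-closure({0}) = {0,1,2}
'c' @ 1: {3,4}
'c' @ 2: {1,2,5}  ✓accept
'a' @ 3: {3,4}
'c' @ 4: {1,2,5}  ✓accept
'c' @ 5: {3,4}
'b' @ 6: {}  — no active states
rest 'c' ignored (set empty)
final: {}; accept 1 not in set

Answer: REJECT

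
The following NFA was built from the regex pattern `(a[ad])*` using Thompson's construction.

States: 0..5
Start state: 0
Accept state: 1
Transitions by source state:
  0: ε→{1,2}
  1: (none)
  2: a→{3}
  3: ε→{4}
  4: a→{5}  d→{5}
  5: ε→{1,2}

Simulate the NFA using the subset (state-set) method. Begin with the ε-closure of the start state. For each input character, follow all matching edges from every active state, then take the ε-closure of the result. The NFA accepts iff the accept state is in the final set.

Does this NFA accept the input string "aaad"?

Answer: ACCEPT

Steps:
initial (ε-close {0}): {0,1,2}
'a' @ 1: {3,4}
'a' @ 2: {1,2,5}  [accepting]
'a' @ 3: {3,4}
'd' @ 4: {1,2,5}  [accepting]
after full input: {1,2,5}  (accept=1 in)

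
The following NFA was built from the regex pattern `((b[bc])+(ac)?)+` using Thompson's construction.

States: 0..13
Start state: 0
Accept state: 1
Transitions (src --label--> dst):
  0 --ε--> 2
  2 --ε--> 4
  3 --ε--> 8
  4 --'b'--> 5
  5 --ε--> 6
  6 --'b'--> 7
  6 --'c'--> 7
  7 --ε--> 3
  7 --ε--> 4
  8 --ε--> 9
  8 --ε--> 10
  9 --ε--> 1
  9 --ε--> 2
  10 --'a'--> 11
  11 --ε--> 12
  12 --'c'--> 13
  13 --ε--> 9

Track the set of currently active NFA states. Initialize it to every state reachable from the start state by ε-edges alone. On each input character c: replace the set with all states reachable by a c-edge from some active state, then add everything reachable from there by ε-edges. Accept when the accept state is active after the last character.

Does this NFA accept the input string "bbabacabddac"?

Answer: REJECT

Derivation:
S₀ = ε-closure({0}) = {0,2,4}
'b' @ 1: {5,6}
'b' @ 2: {1,2,3,4,7,8,9,10}  (accept∈set)
'a' @ 3: {11,12}
'b' @ 4: {}  — no active states
rest 'acabddac' ignored (set empty)
end set {} — state 1 not in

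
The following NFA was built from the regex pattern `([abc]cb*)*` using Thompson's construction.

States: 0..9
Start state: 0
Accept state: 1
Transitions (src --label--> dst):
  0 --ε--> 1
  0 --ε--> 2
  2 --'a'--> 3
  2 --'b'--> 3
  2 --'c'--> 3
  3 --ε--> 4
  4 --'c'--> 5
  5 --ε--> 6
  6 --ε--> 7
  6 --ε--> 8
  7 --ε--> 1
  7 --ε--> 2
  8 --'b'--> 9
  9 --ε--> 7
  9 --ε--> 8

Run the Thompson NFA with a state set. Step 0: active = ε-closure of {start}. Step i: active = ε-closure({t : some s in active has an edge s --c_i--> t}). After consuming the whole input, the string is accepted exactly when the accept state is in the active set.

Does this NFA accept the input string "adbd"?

S₀ = ε-closure({0}) = {0,1,2}
'a' @ 1: {3,4}
'd' @ 2: {}  — state set empty
rest 'bd' ignored (set empty)
after full input: {}  (accept=1 not in)

Answer: REJECT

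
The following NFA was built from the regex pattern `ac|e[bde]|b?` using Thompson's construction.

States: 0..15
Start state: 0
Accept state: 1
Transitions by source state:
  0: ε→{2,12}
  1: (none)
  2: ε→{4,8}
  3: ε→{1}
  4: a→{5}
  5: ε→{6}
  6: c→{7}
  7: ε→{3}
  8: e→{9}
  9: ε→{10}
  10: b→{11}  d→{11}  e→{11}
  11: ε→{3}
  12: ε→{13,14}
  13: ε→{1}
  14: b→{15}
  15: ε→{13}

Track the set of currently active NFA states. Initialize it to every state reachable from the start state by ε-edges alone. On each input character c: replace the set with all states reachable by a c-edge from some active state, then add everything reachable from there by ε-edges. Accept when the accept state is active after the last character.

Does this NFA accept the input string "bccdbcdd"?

start: ε-closure({0}) = {0,1,2,4,8,12,13,14}
'b' @ 1: {1,13,15}  [accepting]
'c' @ 2: {}  — state set empty
rest 'cdbcdd' ignored (set empty)
after full input: {}  (accept=1 not in)

Answer: REJECT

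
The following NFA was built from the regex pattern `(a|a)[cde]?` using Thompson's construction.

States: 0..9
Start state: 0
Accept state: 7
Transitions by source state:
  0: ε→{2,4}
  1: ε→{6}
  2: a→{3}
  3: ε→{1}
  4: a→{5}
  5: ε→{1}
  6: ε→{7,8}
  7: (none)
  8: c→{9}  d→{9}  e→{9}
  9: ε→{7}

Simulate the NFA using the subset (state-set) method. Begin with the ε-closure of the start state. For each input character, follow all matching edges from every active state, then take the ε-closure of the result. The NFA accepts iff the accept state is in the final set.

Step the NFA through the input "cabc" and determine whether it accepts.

Answer: REJECT

Derivation:
start: ε-closure({0}) = {0,2,4}
'c' @ 1: {}  — state set empty
rest 'abc' ignored (set empty)
end set {} — state 7 not in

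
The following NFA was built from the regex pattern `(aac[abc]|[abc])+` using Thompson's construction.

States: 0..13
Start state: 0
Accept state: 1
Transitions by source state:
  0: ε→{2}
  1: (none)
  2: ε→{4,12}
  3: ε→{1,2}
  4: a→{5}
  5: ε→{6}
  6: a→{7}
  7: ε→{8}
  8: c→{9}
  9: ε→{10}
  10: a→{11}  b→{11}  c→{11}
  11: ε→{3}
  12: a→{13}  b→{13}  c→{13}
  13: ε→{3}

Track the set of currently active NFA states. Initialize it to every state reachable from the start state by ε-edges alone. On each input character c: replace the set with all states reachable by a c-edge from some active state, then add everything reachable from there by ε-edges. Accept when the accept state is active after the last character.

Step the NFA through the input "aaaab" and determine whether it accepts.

initial (ε-close {0}): {0,2,4,12}
'a' @ 1: {1,2,3,4,5,6,12,13}  (accept∈set)
'a' @ 2: {1,2,3,4,5,6,7,8,12,13}  (accept∈set)
'a' @ 3: {1,2,3,4,5,6,7,8,12,13}  (accept∈set)
'a' @ 4: {1,2,3,4,5,6,7,8,12,13}  (accept∈set)
'b' @ 5: {1,2,3,4,12,13}  (accept∈set)
final: {1,2,3,4,12,13}; accept 1 in set

Answer: ACCEPT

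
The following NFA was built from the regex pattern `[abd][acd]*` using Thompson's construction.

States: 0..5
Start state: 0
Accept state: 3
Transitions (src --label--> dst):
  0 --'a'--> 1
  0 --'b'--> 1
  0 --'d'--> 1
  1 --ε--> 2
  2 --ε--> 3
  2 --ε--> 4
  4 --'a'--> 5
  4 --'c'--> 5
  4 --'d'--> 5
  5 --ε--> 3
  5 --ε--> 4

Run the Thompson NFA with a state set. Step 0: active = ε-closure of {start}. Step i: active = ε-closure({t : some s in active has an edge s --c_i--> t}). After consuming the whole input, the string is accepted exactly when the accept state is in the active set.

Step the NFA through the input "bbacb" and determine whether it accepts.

Answer: REJECT

Trace:
initial (ε-close {0}): {0}
'b' @ 1: {1,2,3,4}  (accept∈set)
'b' @ 2: {}  — no active states
rest 'acb' ignored (set empty)
after full input: {}  (accept=3 not in)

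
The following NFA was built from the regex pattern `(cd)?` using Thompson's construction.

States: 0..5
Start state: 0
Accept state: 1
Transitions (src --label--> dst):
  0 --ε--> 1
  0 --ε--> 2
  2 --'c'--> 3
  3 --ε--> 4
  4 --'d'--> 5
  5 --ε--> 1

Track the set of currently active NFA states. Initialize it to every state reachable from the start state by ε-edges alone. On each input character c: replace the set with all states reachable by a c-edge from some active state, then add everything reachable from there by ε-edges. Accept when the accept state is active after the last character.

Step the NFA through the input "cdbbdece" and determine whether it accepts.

start: ε-closure({0}) = {0,1,2}
'c' @ 1: {3,4}
'd' @ 2: {1,5}  ✓accept
'b' @ 3: {}  — no active states
rest 'bdece' ignored (set empty)
after full input: {}  (accept=1 not in)

Answer: REJECT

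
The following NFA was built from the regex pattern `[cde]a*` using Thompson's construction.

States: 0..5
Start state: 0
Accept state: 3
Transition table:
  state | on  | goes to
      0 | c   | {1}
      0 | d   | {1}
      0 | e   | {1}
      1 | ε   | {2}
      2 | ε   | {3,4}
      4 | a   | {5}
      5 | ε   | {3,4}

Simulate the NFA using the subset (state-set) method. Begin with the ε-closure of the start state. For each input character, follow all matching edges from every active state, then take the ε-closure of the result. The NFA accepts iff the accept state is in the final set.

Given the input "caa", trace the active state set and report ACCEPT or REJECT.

Answer: ACCEPT

Steps:
start: ε-closure({0}) = {0}
'c' @ 1: {1,2,3,4}  [accepting]
'a' @ 2: {3,4,5}  [accepting]
'a' @ 3: {3,4,5}  [accepting]
after full input: {3,4,5}  (accept=3 in)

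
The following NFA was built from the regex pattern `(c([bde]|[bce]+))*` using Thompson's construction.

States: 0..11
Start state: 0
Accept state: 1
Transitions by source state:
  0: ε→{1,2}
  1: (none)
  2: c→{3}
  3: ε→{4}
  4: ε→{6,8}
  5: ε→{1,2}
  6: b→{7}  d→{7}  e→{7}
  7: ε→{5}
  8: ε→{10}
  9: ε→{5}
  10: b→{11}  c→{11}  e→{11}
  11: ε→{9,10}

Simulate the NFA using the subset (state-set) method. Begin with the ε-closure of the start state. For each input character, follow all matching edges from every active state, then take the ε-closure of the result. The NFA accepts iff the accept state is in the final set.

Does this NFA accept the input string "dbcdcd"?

Answer: REJECT

Steps:
S₀ = ε-closure({0}) = {0,1,2}
'd' @ 1: {}  — state set empty
rest 'bcdcd' ignored (set empty)
after full input: {}  (accept=1 not in)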